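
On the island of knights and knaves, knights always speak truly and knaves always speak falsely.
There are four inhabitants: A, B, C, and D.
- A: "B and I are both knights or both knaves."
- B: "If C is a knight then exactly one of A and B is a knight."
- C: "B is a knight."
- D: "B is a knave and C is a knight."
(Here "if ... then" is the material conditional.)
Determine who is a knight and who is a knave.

Knights: B and C. Knaves: A and D.

As a knave, A's statement "B and I are both knights or both knaves" should be false; it is.
As a knight, B's statement "if C is a knight then exactly one of A and B is a knight" should be True; it is.
C is a knight, and the claim "B is a knight" is indeed True.
D is a knave, so "B is a knave and C is a knight" must be false — and it is.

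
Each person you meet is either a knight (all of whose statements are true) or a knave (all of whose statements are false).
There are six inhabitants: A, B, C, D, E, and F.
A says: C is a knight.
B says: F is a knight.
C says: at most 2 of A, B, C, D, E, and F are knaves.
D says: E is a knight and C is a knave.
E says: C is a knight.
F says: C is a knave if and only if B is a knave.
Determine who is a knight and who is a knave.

Knights: A, B, C, E, and F. Knaves: D.

A is a knight, and the claim "C is a knight" is indeed true.
B is a knight, so "F is a knight" must be true — and it is.
C is a knight, and the claim "at most 2 of A, B, C, D, E, and F are knaves" is indeed true.
D is a knave; "E is a knight and C is a knave" is False, as required.
E (knight): "C is a knight" — true. ✓
F is a knight, and the claim "C is a knave if and only if B is a knave" is indeed true.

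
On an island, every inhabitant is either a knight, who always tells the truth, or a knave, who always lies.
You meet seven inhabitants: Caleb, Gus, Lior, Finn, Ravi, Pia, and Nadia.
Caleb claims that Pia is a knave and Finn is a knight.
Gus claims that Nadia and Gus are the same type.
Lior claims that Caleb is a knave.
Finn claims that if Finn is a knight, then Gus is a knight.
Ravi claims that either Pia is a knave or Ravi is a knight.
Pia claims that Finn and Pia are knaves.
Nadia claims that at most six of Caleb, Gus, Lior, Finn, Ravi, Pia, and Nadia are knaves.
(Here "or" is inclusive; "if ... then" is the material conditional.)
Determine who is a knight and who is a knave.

Caleb is a knight, Gus is a knight, Lior is a knave, Finn is a knight, Ravi is a knight, Pia is a knave, and Nadia is a knight.

Since Caleb is a knight, "Pia is a knave and Finn is a knight" needs to be true, which holds.
Gus is a knight, and the claim "Nadia and Gus are the same type" is indeed true.
Since Lior is a knave, "Caleb is a knave" needs to be False, which holds.
As a knight, Finn's statement "if Finn is a knight, then Gus is a knight" should be true; it is.
Ravi (knight): "either Pia is a knave or Ravi is a knight" — true. ✓
As a knave, Pia's statement "Finn and Pia are knaves" should be False; it is.
Nadia is a knight, so "at most six of Caleb, Gus, Lior, Finn, Ravi, Pia, and Nadia are knaves" must be true — and it is.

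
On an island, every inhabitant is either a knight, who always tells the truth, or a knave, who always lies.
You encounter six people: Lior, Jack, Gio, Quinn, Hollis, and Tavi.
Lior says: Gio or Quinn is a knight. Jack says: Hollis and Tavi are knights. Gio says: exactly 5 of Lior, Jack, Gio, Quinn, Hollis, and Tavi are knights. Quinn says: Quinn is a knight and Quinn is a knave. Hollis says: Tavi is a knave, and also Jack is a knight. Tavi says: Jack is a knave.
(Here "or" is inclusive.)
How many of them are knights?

The unique consistent assignment is Lior=knave, Jack=knave, Gio=knave, Quinn=knave, Hollis=knave, Tavi=knight.
That has 1 knight.

1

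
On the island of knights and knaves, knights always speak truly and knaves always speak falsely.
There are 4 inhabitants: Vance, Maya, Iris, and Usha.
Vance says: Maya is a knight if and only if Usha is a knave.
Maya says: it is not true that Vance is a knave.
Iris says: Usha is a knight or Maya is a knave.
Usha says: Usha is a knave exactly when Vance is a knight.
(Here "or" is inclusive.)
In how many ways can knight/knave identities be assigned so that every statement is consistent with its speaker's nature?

1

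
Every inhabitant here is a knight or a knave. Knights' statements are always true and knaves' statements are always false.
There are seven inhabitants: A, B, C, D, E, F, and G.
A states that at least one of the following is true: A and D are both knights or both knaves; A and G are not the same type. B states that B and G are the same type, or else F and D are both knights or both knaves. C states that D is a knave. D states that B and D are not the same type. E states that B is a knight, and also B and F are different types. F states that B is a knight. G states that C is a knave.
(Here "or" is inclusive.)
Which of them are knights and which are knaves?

A is a knight, B is a knave, C is a knave, D is a knight, E is a knave, F is a knave, and G is a knight.

Since A is a knight, "at least one of the following is true: A and D are both knights or both knaves; A and G are not the same type" needs to be True, which holds.
As a knave, B's statement "B and G are the same type, or else F and D are both knights or both knaves" should be false; it is.
Since C is a knave, "D is a knave" needs to be false, which holds.
As a knight, D's statement "B and D are not the same type" should be True; it is.
E is a knave, and the claim "B is a knight, and also B and F are different types" is indeed false.
F is a knave, so "B is a knight" must be false — and it is.
Since G is a knight, "C is a knave" needs to be True, which holds.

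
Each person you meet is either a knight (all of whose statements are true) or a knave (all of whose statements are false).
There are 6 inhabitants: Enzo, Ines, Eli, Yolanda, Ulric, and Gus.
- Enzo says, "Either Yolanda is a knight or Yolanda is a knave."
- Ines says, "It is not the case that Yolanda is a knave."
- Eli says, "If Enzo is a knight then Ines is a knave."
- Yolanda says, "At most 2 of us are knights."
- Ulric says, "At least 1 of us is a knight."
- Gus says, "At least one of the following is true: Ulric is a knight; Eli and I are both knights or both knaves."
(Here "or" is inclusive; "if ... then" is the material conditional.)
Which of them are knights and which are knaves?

Enzo is a knight, Ines is a knave, Eli is a knight, Yolanda is a knave, Ulric is a knight, and Gus is a knight.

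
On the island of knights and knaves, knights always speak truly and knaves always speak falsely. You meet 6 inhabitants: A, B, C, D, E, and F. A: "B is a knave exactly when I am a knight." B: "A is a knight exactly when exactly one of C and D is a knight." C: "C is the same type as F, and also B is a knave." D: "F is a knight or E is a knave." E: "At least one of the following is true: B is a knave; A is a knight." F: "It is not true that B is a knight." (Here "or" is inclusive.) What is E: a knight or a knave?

Consistent assignments: {A=knight, B=knave, C=knight, D=knight, E=knight, F=knight}; {A=knave, B=knave, C=knave, D=knight, E=knight, F=knight}
In every consistent assignment, E is a knight.

E is a knight.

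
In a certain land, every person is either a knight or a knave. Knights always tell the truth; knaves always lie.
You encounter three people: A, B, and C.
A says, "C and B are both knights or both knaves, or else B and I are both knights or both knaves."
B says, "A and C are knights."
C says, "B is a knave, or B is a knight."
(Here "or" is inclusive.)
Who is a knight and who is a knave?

As a knight, A's statement "C and B are both knights or both knaves, or else B and I are both knights or both knaves" should be true; it is.
As a knight, B's statement "A and C are knights" should be true; it is.
C (knight): "B is a knave, or B is a knight" — true. ✓

A is a knight, B is a knight, and C is a knight.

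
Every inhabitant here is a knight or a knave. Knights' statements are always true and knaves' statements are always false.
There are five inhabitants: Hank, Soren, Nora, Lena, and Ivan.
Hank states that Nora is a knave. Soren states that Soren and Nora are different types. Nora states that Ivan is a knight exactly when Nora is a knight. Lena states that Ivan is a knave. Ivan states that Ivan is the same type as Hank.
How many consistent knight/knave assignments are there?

Consistent assignments:
  Hank=knight, Soren=knight, Nora=knave, Lena=knave, Ivan=knight
  Hank=knight, Soren=knave, Nora=knave, Lena=knave, Ivan=knight

2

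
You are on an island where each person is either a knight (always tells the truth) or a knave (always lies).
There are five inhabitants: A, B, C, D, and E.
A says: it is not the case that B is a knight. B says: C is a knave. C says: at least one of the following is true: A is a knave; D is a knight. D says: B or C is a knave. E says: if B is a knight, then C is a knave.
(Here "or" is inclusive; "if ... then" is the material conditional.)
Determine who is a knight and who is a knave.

Suppose A is a knave. Then A's statement "it is not the case that B is a knight" would have to be false. Checking the 16 ways to assign the others, none is consistent with every speaker.
(For instance, with B=knave, C=knight, D=knight, E=knight, A's claim "it is not the case that B is a knight" comes out true where it would need to be false.)
So A must be a knight, making "it is not the case that B is a knight" true. Taking A=knight, B=knave, C=knight, D=knight, E=knight, each remaining statement checks out:
  B (knave): "C is a knave" — false. ✓
  C (knight): "at least one of the following is true: A is a knave; D is a knight" — true. ✓
  D (knight): "B or C is a knave" — true. ✓
  E (knight): "if B is a knight, then C is a knave" — true. ✓
This is the unique consistent assignment.

A is a knight, B is a knave, C is a knight, D is a knight, and E is a knight.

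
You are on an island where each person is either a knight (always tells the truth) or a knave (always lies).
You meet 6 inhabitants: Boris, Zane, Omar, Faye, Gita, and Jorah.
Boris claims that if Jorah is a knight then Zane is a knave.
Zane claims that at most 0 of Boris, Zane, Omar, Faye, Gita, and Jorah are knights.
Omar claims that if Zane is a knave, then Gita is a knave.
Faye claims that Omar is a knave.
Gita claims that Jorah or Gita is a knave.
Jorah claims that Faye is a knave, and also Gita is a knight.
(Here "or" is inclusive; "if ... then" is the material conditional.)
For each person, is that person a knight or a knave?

Boris is a knight, so "if Jorah is a knight then Zane is a knave" must be True — and it is.
Zane (knave): "at most 0 of Boris, Zane, Omar, Faye, Gita, and Jorah are knights" — False. ✓
Omar is a knave; "if Zane is a knave, then Gita is a knave" is False, as required.
Faye is a knight; "Omar is a knave" is True, as required.
Since Gita is a knight, "Jorah or Gita is a knave" needs to be True, which holds.
Jorah (knave): "Faye is a knave, and also Gita is a knight" — False. ✓

Knights: Boris, Faye, and Gita. Knaves: Zane, Omar, and Jorah.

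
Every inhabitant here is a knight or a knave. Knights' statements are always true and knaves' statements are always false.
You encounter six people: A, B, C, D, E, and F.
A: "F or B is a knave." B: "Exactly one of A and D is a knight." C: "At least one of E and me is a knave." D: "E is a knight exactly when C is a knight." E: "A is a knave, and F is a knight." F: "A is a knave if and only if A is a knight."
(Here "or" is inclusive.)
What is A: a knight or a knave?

Consistent assignments: {A=knight, B=knight, C=knight, D=knave, E=knave, F=knave}
In every consistent assignment, A is a knight.

A is a knight.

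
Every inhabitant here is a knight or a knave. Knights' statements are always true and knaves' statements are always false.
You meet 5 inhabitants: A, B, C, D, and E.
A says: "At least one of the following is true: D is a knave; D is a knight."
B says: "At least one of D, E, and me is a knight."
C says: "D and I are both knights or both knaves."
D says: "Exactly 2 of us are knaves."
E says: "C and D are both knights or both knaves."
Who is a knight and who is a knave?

Knights: A, B, and D. Knaves: C and E.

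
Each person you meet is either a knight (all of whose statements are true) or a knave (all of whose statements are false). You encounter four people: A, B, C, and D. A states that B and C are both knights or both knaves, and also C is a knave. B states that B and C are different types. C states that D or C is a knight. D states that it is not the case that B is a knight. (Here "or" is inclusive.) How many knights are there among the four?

1

The unique consistent assignment is A=knave, B=knight, C=knave, D=knave.
That has 1 knight.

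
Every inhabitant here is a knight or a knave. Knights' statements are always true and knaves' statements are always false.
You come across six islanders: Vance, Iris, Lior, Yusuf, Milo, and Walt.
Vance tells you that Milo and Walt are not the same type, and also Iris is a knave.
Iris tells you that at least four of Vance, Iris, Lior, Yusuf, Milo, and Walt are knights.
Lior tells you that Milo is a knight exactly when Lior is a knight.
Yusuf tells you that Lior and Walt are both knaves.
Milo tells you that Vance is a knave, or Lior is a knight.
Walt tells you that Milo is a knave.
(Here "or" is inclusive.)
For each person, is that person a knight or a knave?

Since Vance is a knight, "Milo and Walt are not the same type, and also Iris is a knave" needs to be True, which holds.
Iris is a knave, and the claim "at least four of Vance, Iris, Lior, Yusuf, Milo, and Walt are knights" is indeed False.
Lior is a knight, so "Milo is a knight exactly when Lior is a knight" must be True — and it is.
Yusuf is a knave, and the claim "Lior and Walt are both knaves" is indeed False.
As a knight, Milo's statement "Vance is a knave, or Lior is a knight" should be True; it is.
Walt (knave): "Milo is a knave" — False. ✓

Knights: Vance, Lior, and Milo. Knaves: Iris, Yusuf, and Walt.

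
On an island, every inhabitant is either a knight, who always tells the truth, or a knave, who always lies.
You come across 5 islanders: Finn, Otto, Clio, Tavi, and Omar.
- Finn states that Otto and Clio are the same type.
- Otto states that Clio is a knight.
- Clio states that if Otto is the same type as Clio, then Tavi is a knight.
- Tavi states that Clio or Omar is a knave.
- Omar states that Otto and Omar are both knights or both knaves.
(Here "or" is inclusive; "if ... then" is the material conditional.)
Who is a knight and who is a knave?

Finn is a knight, Otto is a knight, Clio is a knight, Tavi is a knight, and Omar is a knave.

Suppose Finn is a knave. Then Finn's statement "Otto and Clio are the same type" would have to be false. Checking the 16 ways to assign the others, none is consistent with every speaker.
(For instance, with Otto=knight, Clio=knight, Tavi=knight, Omar=knave, Finn's claim "Otto and Clio are the same type" comes out true where it would need to be false.)
So Finn must be a knight, making "Otto and Clio are the same type" true. Taking Finn=knight, Otto=knight, Clio=knight, Tavi=knight, Omar=knave, each remaining statement checks out:
  Otto (knight): "Clio is a knight" — true. ✓
  Clio (knight): "if Otto is the same type as Clio, then Tavi is a knight" — true. ✓
  Tavi (knight): "Clio or Omar is a knave" — true. ✓
  Omar (knave): "Otto and Omar are both knights or both knaves" — false. ✓
This is the unique consistent assignment.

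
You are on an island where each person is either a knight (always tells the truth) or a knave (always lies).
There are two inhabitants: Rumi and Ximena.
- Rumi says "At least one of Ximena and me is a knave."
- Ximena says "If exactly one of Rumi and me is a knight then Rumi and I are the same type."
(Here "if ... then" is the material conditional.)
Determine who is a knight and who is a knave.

Knights: Rumi. Knaves: Ximena.

Rumi is a knight, and the claim "at least one of Ximena and me is a knave" is indeed true.
Since Ximena is a knave, "if exactly one of Rumi and me is a knight then Rumi and I are the same type" needs to be False, which holds.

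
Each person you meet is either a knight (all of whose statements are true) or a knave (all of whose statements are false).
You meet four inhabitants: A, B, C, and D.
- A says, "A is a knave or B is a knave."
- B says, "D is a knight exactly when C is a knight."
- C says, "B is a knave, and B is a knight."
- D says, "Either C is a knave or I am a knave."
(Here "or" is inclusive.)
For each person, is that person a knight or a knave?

A is a knight; "A is a knave or B is a knave" is True, as required.
B is a knave, and the claim "D is a knight exactly when C is a knight" is indeed False.
C is a knave, and the claim "B is a knave, and B is a knight" is indeed False.
D is a knight; "either C is a knave or I am a knave" is True, as required.

A is a knight, B is a knave, C is a knave, and D is a knight.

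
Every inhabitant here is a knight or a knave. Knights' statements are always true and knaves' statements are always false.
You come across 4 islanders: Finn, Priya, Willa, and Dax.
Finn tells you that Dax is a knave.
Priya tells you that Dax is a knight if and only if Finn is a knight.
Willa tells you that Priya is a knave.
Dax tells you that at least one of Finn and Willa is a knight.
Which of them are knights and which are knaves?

Finn is a knave, Priya is a knave, Willa is a knight, and Dax is a knight.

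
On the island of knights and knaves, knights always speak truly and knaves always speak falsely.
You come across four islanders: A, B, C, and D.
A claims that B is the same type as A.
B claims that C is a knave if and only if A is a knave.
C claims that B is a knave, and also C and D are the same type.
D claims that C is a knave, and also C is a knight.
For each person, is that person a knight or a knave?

Suppose A is a knight. Then A's statement "B is the same type as A" would have to be true. Checking the 8 ways to assign the others, none is consistent with every speaker.
(For instance, with B=knight, C=knave, D=knave, B's claim "C is a knave if and only if A is a knave" comes out false where it would need to be true.)
So A must be a knave, making "B is the same type as A" false. Taking A=knave, B=knight, C=knave, D=knave, each remaining statement checks out:
  B (knight): "C is a knave if and only if A is a knave" — true. ✓
  C (knave): "B is a knave, and also C and D are the same type" — false. ✓
  D (knave): "C is a knave, and also C is a knight" — false. ✓
This is the unique consistent assignment.

Knights: B. Knaves: A, C, and D.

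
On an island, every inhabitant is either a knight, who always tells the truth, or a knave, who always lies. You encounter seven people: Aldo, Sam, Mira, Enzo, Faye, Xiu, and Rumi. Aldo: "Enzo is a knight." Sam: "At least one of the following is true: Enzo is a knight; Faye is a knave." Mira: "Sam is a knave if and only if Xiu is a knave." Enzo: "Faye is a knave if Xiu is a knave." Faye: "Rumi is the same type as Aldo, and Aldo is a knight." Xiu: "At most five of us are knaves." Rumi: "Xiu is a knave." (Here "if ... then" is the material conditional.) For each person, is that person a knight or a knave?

Aldo is a knight, Sam is a knight, Mira is a knight, Enzo is a knight, Faye is a knave, Xiu is a knight, and Rumi is a knave.

Aldo is a knight; "Enzo is a knight" is True, as required.
Sam (knight): "at least one of the following is true: Enzo is a knight; Faye is a knave" — True. ✓
As a knight, Mira's statement "Sam is a knave if and only if Xiu is a knave" should be True; it is.
As a knight, Enzo's statement "Faye is a knave if Xiu is a knave" should be True; it is.
Faye is a knave, so "Rumi is the same type as Aldo, and Aldo is a knight" must be false — and it is.
Xiu is a knight, and the claim "at most five of us are knaves" is indeed True.
Rumi is a knave, so "Xiu is a knave" must be false — and it is.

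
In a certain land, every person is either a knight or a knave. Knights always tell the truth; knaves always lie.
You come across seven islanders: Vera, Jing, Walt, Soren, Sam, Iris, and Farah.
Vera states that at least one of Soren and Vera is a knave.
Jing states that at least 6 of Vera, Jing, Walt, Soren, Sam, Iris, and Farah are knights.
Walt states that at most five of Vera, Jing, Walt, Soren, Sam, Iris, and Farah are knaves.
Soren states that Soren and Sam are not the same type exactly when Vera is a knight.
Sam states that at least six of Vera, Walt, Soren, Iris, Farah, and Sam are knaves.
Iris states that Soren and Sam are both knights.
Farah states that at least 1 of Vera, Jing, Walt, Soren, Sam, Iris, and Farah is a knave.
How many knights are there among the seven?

The unique consistent assignment is Vera=knight, Jing=knave, Walt=knight, Soren=knave, Sam=knave, Iris=knave, Farah=knight.
That has 3 knights.

3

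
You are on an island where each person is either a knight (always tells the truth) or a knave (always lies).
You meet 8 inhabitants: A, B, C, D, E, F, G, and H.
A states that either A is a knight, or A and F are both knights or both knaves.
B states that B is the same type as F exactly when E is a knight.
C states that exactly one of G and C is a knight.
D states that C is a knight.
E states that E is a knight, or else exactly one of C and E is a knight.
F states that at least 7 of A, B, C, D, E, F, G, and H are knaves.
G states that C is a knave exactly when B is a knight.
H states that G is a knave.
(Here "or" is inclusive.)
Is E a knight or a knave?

E is a knave.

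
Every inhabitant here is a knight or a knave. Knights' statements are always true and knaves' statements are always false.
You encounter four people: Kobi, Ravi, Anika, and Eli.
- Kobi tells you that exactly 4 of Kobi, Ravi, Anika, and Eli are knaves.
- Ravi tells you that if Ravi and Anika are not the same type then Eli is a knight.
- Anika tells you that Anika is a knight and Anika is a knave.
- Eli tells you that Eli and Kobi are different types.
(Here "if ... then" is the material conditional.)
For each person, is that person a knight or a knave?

Suppose Kobi is a knight. Then Kobi's statement "exactly 4 of Kobi, Ravi, Anika, and Eli are knaves" would have to be true. Checking the 8 ways to assign the others, none is consistent with every speaker.
(For instance, with Ravi=knight, Anika=knave, Eli=knight, Kobi's claim "exactly 4 of Kobi, Ravi, Anika, and Eli are knaves" comes out false where it would need to be true.)
So Kobi must be a knave, making "exactly 4 of Kobi, Ravi, Anika, and Eli are knaves" false. Taking Kobi=knave, Ravi=knight, Anika=knave, Eli=knight, each remaining statement checks out:
  Ravi (knight): "if Ravi and Anika are not the same type then Eli is a knight" — true. ✓
  Anika (knave): "Anika is a knight and Anika is a knave" — false. ✓
  Eli (knight): "Eli and Kobi are different types" — true. ✓
This is the unique consistent assignment.

Kobi is a knave, Ravi is a knight, Anika is a knave, and Eli is a knight.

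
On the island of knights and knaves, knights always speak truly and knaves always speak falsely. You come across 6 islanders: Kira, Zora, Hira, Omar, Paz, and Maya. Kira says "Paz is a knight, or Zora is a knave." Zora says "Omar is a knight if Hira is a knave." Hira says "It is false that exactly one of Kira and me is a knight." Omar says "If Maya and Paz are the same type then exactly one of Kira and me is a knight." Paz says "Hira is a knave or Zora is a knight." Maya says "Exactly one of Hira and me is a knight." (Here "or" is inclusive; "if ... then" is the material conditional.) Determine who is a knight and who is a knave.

Since Kira is a knight, "Paz is a knight, or Zora is a knave" needs to be true, which holds.
Zora (knight): "Omar is a knight if Hira is a knave" — true. ✓
Since Hira is a knave, "it is false that exactly one of Kira and me is a knight" needs to be false, which holds.
Omar is a knight, and the claim "if Maya and Paz are the same type then exactly one of Kira and me is a knight" is indeed true.
Paz (knight): "Hira is a knave or Zora is a knight" — true. ✓
Since Maya is a knave, "exactly one of Hira and me is a knight" needs to be false, which holds.

Kira is a knight, Zora is a knight, Hira is a knave, Omar is a knight, Paz is a knight, and Maya is a knave.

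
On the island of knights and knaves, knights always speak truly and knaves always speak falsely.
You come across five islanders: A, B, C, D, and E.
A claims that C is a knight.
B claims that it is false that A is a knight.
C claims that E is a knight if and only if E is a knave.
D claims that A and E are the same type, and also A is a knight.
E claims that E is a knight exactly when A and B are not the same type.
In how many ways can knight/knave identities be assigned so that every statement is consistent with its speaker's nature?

2

Consistent assignments:
  A=knave, B=knight, C=knave, D=knave, E=knight
  A=knave, B=knight, C=knave, D=knave, E=knave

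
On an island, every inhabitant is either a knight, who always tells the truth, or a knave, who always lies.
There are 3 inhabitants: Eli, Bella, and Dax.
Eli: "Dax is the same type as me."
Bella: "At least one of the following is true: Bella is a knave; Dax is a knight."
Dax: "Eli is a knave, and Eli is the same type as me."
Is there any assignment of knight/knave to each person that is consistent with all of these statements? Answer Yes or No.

No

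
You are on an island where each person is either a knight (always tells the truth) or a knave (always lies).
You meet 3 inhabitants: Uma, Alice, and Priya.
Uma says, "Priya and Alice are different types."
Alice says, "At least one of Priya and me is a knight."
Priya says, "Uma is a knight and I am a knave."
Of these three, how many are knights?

0

The unique consistent assignment is Uma=knave, Alice=knave, Priya=knave.
That has 0 knights.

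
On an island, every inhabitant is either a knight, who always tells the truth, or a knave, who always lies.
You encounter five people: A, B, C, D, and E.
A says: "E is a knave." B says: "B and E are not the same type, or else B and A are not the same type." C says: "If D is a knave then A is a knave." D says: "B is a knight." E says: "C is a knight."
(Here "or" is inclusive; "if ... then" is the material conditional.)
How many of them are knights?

4

The unique consistent assignment is A=knave, B=knight, C=knight, D=knight, E=knight.
That has 4 knights.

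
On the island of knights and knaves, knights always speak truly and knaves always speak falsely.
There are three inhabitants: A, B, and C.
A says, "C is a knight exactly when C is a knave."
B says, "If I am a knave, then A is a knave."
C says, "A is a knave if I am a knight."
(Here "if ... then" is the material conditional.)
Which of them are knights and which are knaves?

Knights: B and C. Knaves: A.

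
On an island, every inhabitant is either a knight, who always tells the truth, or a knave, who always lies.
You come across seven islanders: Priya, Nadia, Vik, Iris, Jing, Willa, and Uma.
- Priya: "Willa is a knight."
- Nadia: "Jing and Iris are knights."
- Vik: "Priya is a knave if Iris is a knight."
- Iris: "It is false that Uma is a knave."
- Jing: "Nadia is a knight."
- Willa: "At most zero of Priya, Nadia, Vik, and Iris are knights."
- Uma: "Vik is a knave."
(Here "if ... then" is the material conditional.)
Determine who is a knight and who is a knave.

Priya is a knave, Nadia is a knave, Vik is a knight, Iris is a knave, Jing is a knave, Willa is a knave, and Uma is a knave.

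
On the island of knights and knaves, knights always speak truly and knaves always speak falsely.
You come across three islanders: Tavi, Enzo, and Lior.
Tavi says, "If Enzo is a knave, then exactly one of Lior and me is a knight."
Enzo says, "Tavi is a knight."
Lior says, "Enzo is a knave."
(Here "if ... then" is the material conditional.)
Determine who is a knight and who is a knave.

Tavi (knight): "if Enzo is a knave, then exactly one of Lior and me is a knight" — True. ✓
Enzo is a knight; "Tavi is a knight" is True, as required.
As a knave, Lior's statement "Enzo is a knave" should be False; it is.

Knights: Tavi and Enzo. Knaves: Lior.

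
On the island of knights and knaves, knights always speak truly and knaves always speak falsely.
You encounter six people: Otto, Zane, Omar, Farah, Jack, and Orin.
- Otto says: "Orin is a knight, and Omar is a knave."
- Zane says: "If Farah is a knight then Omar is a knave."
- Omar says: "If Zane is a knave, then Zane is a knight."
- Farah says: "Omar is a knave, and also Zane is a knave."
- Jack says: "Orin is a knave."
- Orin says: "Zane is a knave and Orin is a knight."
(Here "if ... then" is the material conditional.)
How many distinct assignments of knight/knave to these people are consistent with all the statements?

Consistent assignments:
  Otto=knave, Zane=knight, Omar=knight, Farah=knave, Jack=knight, Orin=knave

1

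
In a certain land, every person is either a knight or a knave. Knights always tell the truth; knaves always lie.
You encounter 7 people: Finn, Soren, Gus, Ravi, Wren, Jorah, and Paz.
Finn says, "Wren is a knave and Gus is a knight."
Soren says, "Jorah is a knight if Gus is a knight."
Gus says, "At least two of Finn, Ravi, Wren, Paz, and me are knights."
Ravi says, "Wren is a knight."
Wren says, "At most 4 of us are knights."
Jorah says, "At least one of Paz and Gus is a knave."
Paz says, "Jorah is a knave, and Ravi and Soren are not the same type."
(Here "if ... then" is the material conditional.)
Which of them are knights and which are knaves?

Finn (knave): "Wren is a knave and Gus is a knight" — False. ✓
As a knave, Soren's statement "Jorah is a knight if Gus is a knight" should be False; it is.
Gus is a knight; "at least two of Finn, Ravi, Wren, Paz, and me are knights" is true, as required.
Ravi is a knight, and the claim "Wren is a knight" is indeed true.
Since Wren is a knight, "at most 4 of us are knights" needs to be true, which holds.
Jorah is a knave; "at least one of Paz and Gus is a knave" is False, as required.
Paz is a knight; "Jorah is a knave, and Ravi and Soren are not the same type" is true, as required.

Finn is a knave, Soren is a knave, Gus is a knight, Ravi is a knight, Wren is a knight, Jorah is a knave, and Paz is a knight.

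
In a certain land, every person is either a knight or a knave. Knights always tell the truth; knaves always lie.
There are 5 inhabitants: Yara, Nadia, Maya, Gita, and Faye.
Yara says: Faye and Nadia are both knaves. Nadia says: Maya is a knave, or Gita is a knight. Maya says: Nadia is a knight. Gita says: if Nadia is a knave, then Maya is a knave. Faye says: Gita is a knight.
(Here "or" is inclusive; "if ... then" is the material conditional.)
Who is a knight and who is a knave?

Suppose Yara is a knight. Then Yara's statement "Faye and Nadia are both knaves" would have to be true. Checking the 16 ways to assign the others, none is consistent with every speaker.
(For instance, with Nadia=knight, Maya=knight, Gita=knight, Faye=knight, Yara's claim "Faye and Nadia are both knaves" comes out false where it would need to be true.)
So Yara must be a knave, making "Faye and Nadia are both knaves" false. Taking Yara=knave, Nadia=knight, Maya=knight, Gita=knight, Faye=knight, each remaining statement checks out:
  Nadia (knight): "Maya is a knave, or Gita is a knight" — true. ✓
  Maya (knight): "Nadia is a knight" — true. ✓
  Gita (knight): "if Nadia is a knave, then Maya is a knave" — true. ✓
  Faye (knight): "Gita is a knight" — true. ✓
This is the unique consistent assignment.

Yara is a knave, Nadia is a knight, Maya is a knight, Gita is a knight, and Faye is a knight.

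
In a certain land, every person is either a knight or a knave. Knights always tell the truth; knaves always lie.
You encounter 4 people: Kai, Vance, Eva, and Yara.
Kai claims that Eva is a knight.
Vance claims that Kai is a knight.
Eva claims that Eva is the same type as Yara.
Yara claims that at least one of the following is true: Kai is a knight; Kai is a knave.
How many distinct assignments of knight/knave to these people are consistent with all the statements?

Consistent assignments:
  Kai=knight, Vance=knight, Eva=knight, Yara=knight
  Kai=knave, Vance=knave, Eva=knave, Yara=knight

2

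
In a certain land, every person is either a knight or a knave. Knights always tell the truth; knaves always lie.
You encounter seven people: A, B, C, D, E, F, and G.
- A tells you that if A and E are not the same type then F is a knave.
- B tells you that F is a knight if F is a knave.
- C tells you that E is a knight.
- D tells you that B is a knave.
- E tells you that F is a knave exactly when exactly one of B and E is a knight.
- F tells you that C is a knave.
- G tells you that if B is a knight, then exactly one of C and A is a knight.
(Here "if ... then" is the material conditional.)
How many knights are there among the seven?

5

The unique consistent assignment is A=knight, B=knave, C=knight, D=knight, E=knight, F=knave, G=knight.
That has 5 knights.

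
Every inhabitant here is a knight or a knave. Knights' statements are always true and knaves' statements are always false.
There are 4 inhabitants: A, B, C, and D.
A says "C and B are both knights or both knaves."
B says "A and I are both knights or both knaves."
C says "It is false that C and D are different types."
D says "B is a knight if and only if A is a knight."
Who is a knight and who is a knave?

A is a knight, B is a knight, C is a knight, and D is a knight.

A is a knight; "C and B are both knights or both knaves" is true, as required.
As a knight, B's statement "A and I are both knights or both knaves" should be true; it is.
C (knight): "it is false that C and D are different types" — true. ✓
Since D is a knight, "B is a knight if and only if A is a knight" needs to be true, which holds.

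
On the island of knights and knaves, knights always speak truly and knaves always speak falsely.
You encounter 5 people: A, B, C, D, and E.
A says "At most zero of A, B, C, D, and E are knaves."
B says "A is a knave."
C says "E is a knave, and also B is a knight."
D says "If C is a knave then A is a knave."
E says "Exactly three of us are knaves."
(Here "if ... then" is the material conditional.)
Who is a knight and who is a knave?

A is a knave, B is a knight, C is a knight, D is a knight, and E is a knave.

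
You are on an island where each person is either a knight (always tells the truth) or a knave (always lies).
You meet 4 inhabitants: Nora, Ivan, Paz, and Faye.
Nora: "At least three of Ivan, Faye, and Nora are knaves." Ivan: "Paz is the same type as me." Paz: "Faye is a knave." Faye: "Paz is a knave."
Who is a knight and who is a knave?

Nora is a knave, Ivan is a knight, Paz is a knight, and Faye is a knave.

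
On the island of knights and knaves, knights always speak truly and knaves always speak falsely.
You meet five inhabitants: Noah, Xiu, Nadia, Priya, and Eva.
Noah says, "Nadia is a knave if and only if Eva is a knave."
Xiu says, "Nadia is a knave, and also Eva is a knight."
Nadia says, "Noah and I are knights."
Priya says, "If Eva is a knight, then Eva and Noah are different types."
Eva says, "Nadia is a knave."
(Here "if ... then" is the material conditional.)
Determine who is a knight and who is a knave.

Noah is a knave, Xiu is a knight, Nadia is a knave, Priya is a knight, and Eva is a knight.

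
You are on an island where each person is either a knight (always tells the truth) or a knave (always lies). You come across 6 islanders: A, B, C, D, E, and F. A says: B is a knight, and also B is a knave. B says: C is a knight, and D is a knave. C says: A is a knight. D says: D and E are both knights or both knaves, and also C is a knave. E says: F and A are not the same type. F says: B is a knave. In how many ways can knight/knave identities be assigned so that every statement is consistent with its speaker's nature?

2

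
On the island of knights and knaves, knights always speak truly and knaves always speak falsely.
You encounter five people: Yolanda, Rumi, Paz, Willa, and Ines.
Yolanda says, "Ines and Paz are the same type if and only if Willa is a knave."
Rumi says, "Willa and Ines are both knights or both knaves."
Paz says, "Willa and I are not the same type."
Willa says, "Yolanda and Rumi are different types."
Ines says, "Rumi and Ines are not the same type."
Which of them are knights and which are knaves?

Knights: Ines. Knaves: Yolanda, Rumi, Paz, and Willa.

Suppose Yolanda is a knight. Then Yolanda's statement "Ines and Paz are the same type if and only if Willa is a knave" would have to be true. Checking the 16 ways to assign the others, none is consistent with every speaker.
(For instance, with Rumi=knave, Paz=knave, Willa=knave, Ines=knight, Yolanda's claim "Ines and Paz are the same type if and only if Willa is a knave" comes out false where it would need to be true.)
So Yolanda must be a knave, making "Ines and Paz are the same type if and only if Willa is a knave" false. Taking Yolanda=knave, Rumi=knave, Paz=knave, Willa=knave, Ines=knight, each remaining statement checks out:
  Rumi (knave): "Willa and Ines are both knights or both knaves" — false. ✓
  Paz (knave): "Willa and I are not the same type" — false. ✓
  Willa (knave): "Yolanda and Rumi are different types" — false. ✓
  Ines (knight): "Rumi and Ines are not the same type" — true. ✓
This is the unique consistent assignment.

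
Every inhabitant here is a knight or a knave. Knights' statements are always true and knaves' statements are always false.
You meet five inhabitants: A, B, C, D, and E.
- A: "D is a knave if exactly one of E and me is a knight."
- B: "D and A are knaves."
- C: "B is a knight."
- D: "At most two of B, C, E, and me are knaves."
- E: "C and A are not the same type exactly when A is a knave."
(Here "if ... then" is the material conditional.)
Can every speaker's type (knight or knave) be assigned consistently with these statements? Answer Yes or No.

One consistent assignment: A=knight, B=knave, C=knave, D=knave, E=knave.

Yes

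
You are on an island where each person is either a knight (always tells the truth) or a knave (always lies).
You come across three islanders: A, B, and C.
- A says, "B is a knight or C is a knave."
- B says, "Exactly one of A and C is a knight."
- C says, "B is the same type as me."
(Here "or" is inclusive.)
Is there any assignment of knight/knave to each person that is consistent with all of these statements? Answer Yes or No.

Yes

One consistent assignment: A=knight, B=knight, C=knave.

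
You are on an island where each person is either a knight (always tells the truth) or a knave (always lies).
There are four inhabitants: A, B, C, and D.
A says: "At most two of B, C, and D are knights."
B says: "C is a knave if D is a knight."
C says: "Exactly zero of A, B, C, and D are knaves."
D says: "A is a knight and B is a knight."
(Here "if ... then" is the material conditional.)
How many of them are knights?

3

The unique consistent assignment is A=knight, B=knight, C=knave, D=knight.
That has 3 knights.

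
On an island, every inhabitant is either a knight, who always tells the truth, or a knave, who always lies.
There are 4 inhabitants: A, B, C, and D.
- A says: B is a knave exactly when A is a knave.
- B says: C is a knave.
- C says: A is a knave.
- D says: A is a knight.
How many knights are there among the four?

3

The unique consistent assignment is A=knight, B=knight, C=knave, D=knight.
That has 3 knights.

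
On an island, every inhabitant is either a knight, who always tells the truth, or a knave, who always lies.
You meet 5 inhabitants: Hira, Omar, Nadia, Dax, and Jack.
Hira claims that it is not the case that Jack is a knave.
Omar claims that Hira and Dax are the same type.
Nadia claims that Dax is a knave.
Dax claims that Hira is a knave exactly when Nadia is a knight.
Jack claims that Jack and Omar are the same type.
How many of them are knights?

The unique consistent assignment is Hira=knight, Omar=knight, Nadia=knave, Dax=knight, Jack=knight.
That has 4 knights.

4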